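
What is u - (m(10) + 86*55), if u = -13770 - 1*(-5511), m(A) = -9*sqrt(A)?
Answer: -12989 + 9*sqrt(10) ≈ -12961.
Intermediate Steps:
u = -8259 (u = -13770 + 5511 = -8259)
u - (m(10) + 86*55) = -8259 - (-9*sqrt(10) + 86*55) = -8259 - (-9*sqrt(10) + 4730) = -8259 - (4730 - 9*sqrt(10)) = -8259 + (-4730 + 9*sqrt(10)) = -12989 + 9*sqrt(10)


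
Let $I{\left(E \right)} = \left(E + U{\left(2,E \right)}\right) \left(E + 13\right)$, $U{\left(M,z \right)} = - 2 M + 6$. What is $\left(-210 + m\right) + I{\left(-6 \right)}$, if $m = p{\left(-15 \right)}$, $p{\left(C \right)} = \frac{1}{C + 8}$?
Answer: $- \frac{1667}{7} \approx -238.14$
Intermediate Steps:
$U{\left(M,z \right)} = 6 - 2 M$
$I{\left(E \right)} = \left(2 + E\right) \left(13 + E\right)$ ($I{\left(E \right)} = \left(E + \left(6 - 4\right)\right) \left(E + 13\right) = \left(E + \left(6 - 4\right)\right) \left(13 + E\right) = \left(E + 2\right) \left(13 + E\right) = \left(2 + E\right) \left(13 + E\right)$)
$p{\left(C \right)} = \frac{1}{8 + C}$
$m = - \frac{1}{7}$ ($m = \frac{1}{8 - 15} = \frac{1}{-7} = - \frac{1}{7} \approx -0.14286$)
$\left(-210 + m\right) + I{\left(-6 \right)} = \left(-210 - \frac{1}{7}\right) + \left(26 + \left(-6\right)^{2} + 15 \left(-6\right)\right) = - \frac{1471}{7} + \left(26 + 36 - 90\right) = - \frac{1471}{7} - 28 = - \frac{1667}{7}$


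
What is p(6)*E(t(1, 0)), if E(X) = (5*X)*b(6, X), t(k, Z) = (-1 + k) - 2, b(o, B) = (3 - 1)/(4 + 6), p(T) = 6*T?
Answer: -72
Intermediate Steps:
b(o, B) = ⅕ (b(o, B) = 2/10 = 2*(⅒) = ⅕)
t(k, Z) = -3 + k
E(X) = X (E(X) = (5*X)*(⅕) = X)
p(6)*E(t(1, 0)) = (6*6)*(-3 + 1) = 36*(-2) = -72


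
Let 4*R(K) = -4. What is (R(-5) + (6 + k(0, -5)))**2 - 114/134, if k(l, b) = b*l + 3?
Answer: 4231/67 ≈ 63.149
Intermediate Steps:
R(K) = -1 (R(K) = (1/4)*(-4) = -1)
k(l, b) = 3 + b*l
(R(-5) + (6 + k(0, -5)))**2 - 114/134 = (-1 + (6 + (3 - 5*0)))**2 - 114/134 = (-1 + (6 + (3 + 0)))**2 - 114*1/134 = (-1 + (6 + 3))**2 - 57/67 = (-1 + 9)**2 - 57/67 = 8**2 - 57/67 = 64 - 57/67 = 4231/67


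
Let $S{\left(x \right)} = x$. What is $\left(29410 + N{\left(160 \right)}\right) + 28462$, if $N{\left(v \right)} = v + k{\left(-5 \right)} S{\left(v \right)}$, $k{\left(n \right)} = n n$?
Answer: $62032$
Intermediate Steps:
$k{\left(n \right)} = n^{2}$
$N{\left(v \right)} = 26 v$ ($N{\left(v \right)} = v + \left(-5\right)^{2} v = v + 25 v = 26 v$)
$\left(29410 + N{\left(160 \right)}\right) + 28462 = \left(29410 + 26 \cdot 160\right) + 28462 = \left(29410 + 4160\right) + 28462 = 33570 + 28462 = 62032$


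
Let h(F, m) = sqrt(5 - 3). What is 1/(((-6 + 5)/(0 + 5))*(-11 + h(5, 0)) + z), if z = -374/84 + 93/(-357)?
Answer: -32026470/79459249 + 2548980*sqrt(2)/79459249 ≈ -0.35769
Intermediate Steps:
h(F, m) = sqrt(2)
z = -3365/714 (z = -374*1/84 + 93*(-1/357) = -187/42 - 31/119 = -3365/714 ≈ -4.7129)
1/(((-6 + 5)/(0 + 5))*(-11 + h(5, 0)) + z) = 1/(((-6 + 5)/(0 + 5))*(-11 + sqrt(2)) - 3365/714) = 1/((-1/5)*(-11 + sqrt(2)) - 3365/714) = 1/((-1*1/5)*(-11 + sqrt(2)) - 3365/714) = 1/(-(-11 + sqrt(2))/5 - 3365/714) = 1/((11/5 - sqrt(2)/5) - 3365/714) = 1/(-8971/3570 - sqrt(2)/5)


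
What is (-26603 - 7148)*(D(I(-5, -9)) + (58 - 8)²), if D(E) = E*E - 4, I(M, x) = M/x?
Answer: -6824485951/81 ≈ -8.4253e+7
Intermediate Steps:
D(E) = -4 + E² (D(E) = E² - 4 = -4 + E²)
(-26603 - 7148)*(D(I(-5, -9)) + (58 - 8)²) = (-26603 - 7148)*((-4 + (-5/(-9))²) + (58 - 8)²) = -33751*((-4 + (-5*(-⅑))²) + 50²) = -33751*((-4 + (5/9)²) + 2500) = -33751*((-4 + 25/81) + 2500) = -33751*(-299/81 + 2500) = -33751*202201/81 = -6824485951/81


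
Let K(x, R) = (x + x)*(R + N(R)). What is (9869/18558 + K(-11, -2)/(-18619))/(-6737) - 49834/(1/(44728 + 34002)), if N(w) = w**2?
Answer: -9133139034046799712143/2327845055274 ≈ -3.9234e+9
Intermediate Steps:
K(x, R) = 2*x*(R + R**2) (K(x, R) = (x + x)*(R + R**2) = (2*x)*(R + R**2) = 2*x*(R + R**2))
(9869/18558 + K(-11, -2)/(-18619))/(-6737) - 49834/(1/(44728 + 34002)) = (9869/18558 + (2*(-2)*(-11)*(1 - 2))/(-18619))/(-6737) - 49834/(1/(44728 + 34002)) = (9869*(1/18558) + (2*(-2)*(-11)*(-1))*(-1/18619))*(-1/6737) - 49834/(1/78730) = (9869/18558 - 44*(-1/18619))*(-1/6737) - 49834/1/78730 = (9869/18558 + 44/18619)*(-1/6737) - 49834*78730 = (184567463/345531402)*(-1/6737) - 3923430820 = -184567463/2327845055274 - 3923430820 = -9133139034046799712143/2327845055274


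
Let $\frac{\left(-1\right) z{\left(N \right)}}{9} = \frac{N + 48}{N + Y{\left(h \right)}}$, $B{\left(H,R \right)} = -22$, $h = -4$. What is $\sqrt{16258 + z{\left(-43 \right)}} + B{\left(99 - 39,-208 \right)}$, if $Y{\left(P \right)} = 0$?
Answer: $-22 + \frac{\sqrt{30062977}}{43} \approx 105.51$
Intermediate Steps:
$z{\left(N \right)} = - \frac{9 \left(48 + N\right)}{N}$ ($z{\left(N \right)} = - 9 \frac{N + 48}{N + 0} = - 9 \frac{48 + N}{N} = - \frac{9 \left(48 + N\right)}{N}$)
$\sqrt{16258 + z{\left(-43 \right)}} + B{\left(99 - 39,-208 \right)} = \sqrt{16258 - \left(9 + \frac{432}{-43}\right)} - 22 = \sqrt{16258 - - \frac{45}{43}} - 22 = \sqrt{16258 + \left(-9 + \frac{432}{43}\right)} - 22 = \sqrt{16258 + \frac{45}{43}} - 22 = \sqrt{\frac{699139}{43}} - 22 = \frac{\sqrt{30062977}}{43} - 22 = -22 + \frac{\sqrt{30062977}}{43}$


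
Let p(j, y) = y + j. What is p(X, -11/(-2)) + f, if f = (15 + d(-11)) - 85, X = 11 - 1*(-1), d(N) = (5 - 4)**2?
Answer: -103/2 ≈ -51.500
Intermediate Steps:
d(N) = 1 (d(N) = 1**2 = 1)
X = 12 (X = 11 + 1 = 12)
p(j, y) = j + y
f = -69 (f = (15 + 1) - 85 = 16 - 85 = -69)
p(X, -11/(-2)) + f = (12 - 11/(-2)) - 69 = (12 - 11*(-1/2)) - 69 = (12 + 11/2) - 69 = 35/2 - 69 = -103/2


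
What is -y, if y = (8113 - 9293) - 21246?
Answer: 22426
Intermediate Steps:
y = -22426 (y = -1180 - 21246 = -22426)
-y = -1*(-22426) = 22426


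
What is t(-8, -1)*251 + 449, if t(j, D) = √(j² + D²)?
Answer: 449 + 251*√65 ≈ 2472.6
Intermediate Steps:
t(j, D) = √(D² + j²)
t(-8, -1)*251 + 449 = √((-1)² + (-8)²)*251 + 449 = √(1 + 64)*251 + 449 = √65*251 + 449 = 251*√65 + 449 = 449 + 251*√65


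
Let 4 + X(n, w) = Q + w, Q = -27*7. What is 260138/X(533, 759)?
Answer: 130069/283 ≈ 459.61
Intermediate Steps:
Q = -189
X(n, w) = -193 + w (X(n, w) = -4 + (-189 + w) = -193 + w)
260138/X(533, 759) = 260138/(-193 + 759) = 260138/566 = 260138*(1/566) = 130069/283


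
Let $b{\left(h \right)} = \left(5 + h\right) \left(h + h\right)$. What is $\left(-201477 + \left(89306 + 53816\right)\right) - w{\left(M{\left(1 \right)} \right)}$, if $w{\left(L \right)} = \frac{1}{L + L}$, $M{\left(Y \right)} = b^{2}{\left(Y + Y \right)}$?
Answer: $- \frac{91500641}{1568} \approx -58355.0$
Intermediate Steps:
$b{\left(h \right)} = 2 h \left(5 + h\right)$ ($b{\left(h \right)} = \left(5 + h\right) 2 h = 2 h \left(5 + h\right)$)
$M{\left(Y \right)} = 16 Y^{2} \left(5 + 2 Y\right)^{2}$ ($M{\left(Y \right)} = \left(2 \left(Y + Y\right) \left(5 + \left(Y + Y\right)\right)\right)^{2} = \left(2 \cdot 2 Y \left(5 + 2 Y\right)\right)^{2} = \left(4 Y \left(5 + 2 Y\right)\right)^{2} = 16 Y^{2} \left(5 + 2 Y\right)^{2}$)
$w{\left(L \right)} = \frac{1}{2 L}$
$\left(-201477 + \left(89306 + 53816\right)\right) - w{\left(M{\left(1 \right)} \right)} = \left(-201477 + \left(89306 + 53816\right)\right) - \frac{1}{2 \cdot 16 \cdot 1^{2} \left(5 + 2 \cdot 1\right)^{2}} = \left(-201477 + 143122\right) - \frac{1}{2 \cdot 16 \cdot 1 \left(5 + 2\right)^{2}} = -58355 - \frac{1}{2 \cdot 16 \cdot 1 \cdot 7^{2}} = -58355 - \frac{1}{2 \cdot 16 \cdot 1 \cdot 49} = -58355 - \frac{1}{2 \cdot 784} = -58355 - \frac{1}{2} \cdot \frac{1}{784} = -58355 - \frac{1}{1568} = - \frac{91500641}{1568}$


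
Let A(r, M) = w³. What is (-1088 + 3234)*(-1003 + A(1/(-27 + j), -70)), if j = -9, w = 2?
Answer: -2135270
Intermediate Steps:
A(r, M) = 8 (A(r, M) = 2³ = 8)
(-1088 + 3234)*(-1003 + A(1/(-27 + j), -70)) = (-1088 + 3234)*(-1003 + 8) = 2146*(-995) = -2135270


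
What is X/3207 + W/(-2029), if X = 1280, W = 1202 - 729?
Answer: 1080209/6507003 ≈ 0.16601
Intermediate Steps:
W = 473
X/3207 + W/(-2029) = 1280/3207 + 473/(-2029) = 1280*(1/3207) + 473*(-1/2029) = 1280/3207 - 473/2029 = 1080209/6507003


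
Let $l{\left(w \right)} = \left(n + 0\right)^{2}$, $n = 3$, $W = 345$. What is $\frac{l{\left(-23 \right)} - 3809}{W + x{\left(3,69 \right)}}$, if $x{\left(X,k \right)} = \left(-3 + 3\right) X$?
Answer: $- \frac{760}{69} \approx -11.014$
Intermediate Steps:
$x{\left(X,k \right)} = 0$ ($x{\left(X,k \right)} = 0 X = 0$)
$l{\left(w \right)} = 9$ ($l{\left(w \right)} = \left(3 + 0\right)^{2} = 3^{2} = 9$)
$\frac{l{\left(-23 \right)} - 3809}{W + x{\left(3,69 \right)}} = \frac{9 - 3809}{345 + 0} = - \frac{3800}{345} = \left(-3800\right) \frac{1}{345} = - \frac{760}{69}$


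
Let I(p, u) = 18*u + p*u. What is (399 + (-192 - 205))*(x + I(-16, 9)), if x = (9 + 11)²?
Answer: 836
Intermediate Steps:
x = 400 (x = 20² = 400)
(399 + (-192 - 205))*(x + I(-16, 9)) = (399 + (-192 - 205))*(400 + 9*(18 - 16)) = (399 - 397)*(400 + 9*2) = 2*(400 + 18) = 2*418 = 836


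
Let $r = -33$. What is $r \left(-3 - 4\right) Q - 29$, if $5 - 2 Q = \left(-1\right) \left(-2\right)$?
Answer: $\frac{635}{2} \approx 317.5$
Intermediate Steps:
$Q = \frac{3}{2}$ ($Q = \frac{5}{2} - \frac{\left(-1\right) \left(-2\right)}{2} = \frac{5}{2} - 1 = \frac{3}{2} \approx 1.5$)
$r \left(-3 - 4\right) Q - 29 = - 33 \left(-3 - 4\right) \frac{3}{2} - 29 = - 33 \left(\left(-7\right) \frac{3}{2}\right) - 29 = \left(-33\right) \left(- \frac{21}{2}\right) - 29 = \frac{693}{2} - 29 = \frac{635}{2}$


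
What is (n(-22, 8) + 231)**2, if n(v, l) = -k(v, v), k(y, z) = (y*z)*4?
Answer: 2907025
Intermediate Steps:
k(y, z) = 4*y*z
n(v, l) = -4*v**2 (n(v, l) = -4*v*v = -4*v**2)
(n(-22, 8) + 231)**2 = (-4*(-22)**2 + 231)**2 = (-4*484 + 231)**2 = (-1936 + 231)**2 = (-1705)**2 = 2907025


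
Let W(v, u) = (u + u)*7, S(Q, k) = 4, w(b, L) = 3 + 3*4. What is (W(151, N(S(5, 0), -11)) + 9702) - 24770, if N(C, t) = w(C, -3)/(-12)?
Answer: -30171/2 ≈ -15086.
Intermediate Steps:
w(b, L) = 15 (w(b, L) = 3 + 12 = 15)
N(C, t) = -5/4 (N(C, t) = 15/(-12) = 15*(-1/12) = -5/4)
W(v, u) = 14*u (W(v, u) = (2*u)*7 = 14*u)
(W(151, N(S(5, 0), -11)) + 9702) - 24770 = (14*(-5/4) + 9702) - 24770 = (-35/2 + 9702) - 24770 = 19369/2 - 24770 = -30171/2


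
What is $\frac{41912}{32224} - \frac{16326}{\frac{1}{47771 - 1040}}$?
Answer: $- \frac{3073083267329}{4028} \approx -7.6293 \cdot 10^{8}$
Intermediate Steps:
$\frac{41912}{32224} - \frac{16326}{\frac{1}{47771 - 1040}} = 41912 \cdot \frac{1}{32224} - \frac{16326}{\frac{1}{46731}} = \frac{5239}{4028} - 16326 \frac{1}{\frac{1}{46731}} = \frac{5239}{4028} - 762930306 = - \frac{3073083267329}{4028}$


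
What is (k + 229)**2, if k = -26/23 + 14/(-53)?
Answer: 76979057401/1485961 ≈ 51804.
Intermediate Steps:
k = -1700/1219 (k = -26*1/23 + 14*(-1/53) = -26/23 - 14/53 = -1700/1219 ≈ -1.3946)
(k + 229)**2 = (-1700/1219 + 229)**2 = (277451/1219)**2 = 76979057401/1485961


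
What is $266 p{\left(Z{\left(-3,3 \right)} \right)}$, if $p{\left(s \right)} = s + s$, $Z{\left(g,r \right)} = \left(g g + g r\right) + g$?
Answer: $-1596$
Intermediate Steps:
$Z{\left(g,r \right)} = g + g^{2} + g r$ ($Z{\left(g,r \right)} = \left(g^{2} + g r\right) + g = g + g^{2} + g r$)
$p{\left(s \right)} = 2 s$
$266 p{\left(Z{\left(-3,3 \right)} \right)} = 266 \cdot 2 \left(- 3 \left(1 - 3 + 3\right)\right) = 266 \cdot 2 \left(\left(-3\right) 1\right) = 266 \cdot 2 \left(-3\right) = 266 \left(-6\right) = -1596$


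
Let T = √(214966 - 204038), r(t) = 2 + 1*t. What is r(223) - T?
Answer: 225 - 4*√683 ≈ 120.46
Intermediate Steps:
r(t) = 2 + t
T = 4*√683 (T = √10928 = 4*√683 ≈ 104.54)
r(223) - T = (2 + 223) - 4*√683 = 225 - 4*√683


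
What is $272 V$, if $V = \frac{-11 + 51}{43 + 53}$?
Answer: $\frac{340}{3} \approx 113.33$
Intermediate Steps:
$V = \frac{5}{12}$ ($V = \frac{40}{96} = 40 \cdot \frac{1}{96} = \frac{5}{12} \approx 0.41667$)
$272 V = 272 \cdot \frac{5}{12} = \frac{340}{3}$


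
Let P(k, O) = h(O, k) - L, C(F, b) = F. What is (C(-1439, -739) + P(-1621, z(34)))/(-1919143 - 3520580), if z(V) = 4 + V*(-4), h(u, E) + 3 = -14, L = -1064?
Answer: 392/5439723 ≈ 7.2062e-5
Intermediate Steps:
h(u, E) = -17 (h(u, E) = -3 - 14 = -17)
z(V) = 4 - 4*V
P(k, O) = 1047 (P(k, O) = -17 - 1*(-1064) = -17 + 1064 = 1047)
(C(-1439, -739) + P(-1621, z(34)))/(-1919143 - 3520580) = (-1439 + 1047)/(-1919143 - 3520580) = -392/(-5439723) = -392*(-1/5439723) = 392/5439723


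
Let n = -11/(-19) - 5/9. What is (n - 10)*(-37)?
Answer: 63122/171 ≈ 369.13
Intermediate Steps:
n = 4/171 (n = -11*(-1/19) - 5*⅑ = 11/19 - 5/9 = 4/171 ≈ 0.023392)
(n - 10)*(-37) = (4/171 - 10)*(-37) = -1706/171*(-37) = 63122/171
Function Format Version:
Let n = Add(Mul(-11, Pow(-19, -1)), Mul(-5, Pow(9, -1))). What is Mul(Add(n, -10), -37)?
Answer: Rational(63122, 171) ≈ 369.13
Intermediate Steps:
n = Rational(4, 171) (n = Add(Mul(-11, Rational(-1, 19)), Mul(-5, Rational(1, 9))) = Add(Rational(11, 19), Rational(-5, 9)) = Rational(4, 171) ≈ 0.023392)
Mul(Add(n, -10), -37) = Mul(Add(Rational(4, 171), -10), -37) = Mul(Rational(-1706, 171), -37) = Rational(63122, 171)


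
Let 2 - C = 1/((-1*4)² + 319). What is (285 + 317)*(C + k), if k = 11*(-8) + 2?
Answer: -16940882/335 ≈ -50570.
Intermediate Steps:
C = 669/335 (C = 2 - 1/((-1*4)² + 319) = 2 - 1/((-4)² + 319) = 2 - 1/(16 + 319) = 2 - 1/335 = 669/335 ≈ 1.9970)
k = -86 (k = -88 + 2 = -86)
(285 + 317)*(C + k) = (285 + 317)*(669/335 - 86) = 602*(-28141/335) = -16940882/335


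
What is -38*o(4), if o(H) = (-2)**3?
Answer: 304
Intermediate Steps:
o(H) = -8
-38*o(4) = -38*(-8) = 304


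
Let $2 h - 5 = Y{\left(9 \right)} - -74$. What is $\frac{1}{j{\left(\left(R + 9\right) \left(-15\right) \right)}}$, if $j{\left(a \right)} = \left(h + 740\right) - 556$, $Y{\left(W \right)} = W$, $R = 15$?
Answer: $\frac{1}{228} \approx 0.004386$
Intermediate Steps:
$h = 44$ ($h = \frac{5}{2} + \frac{9 - -74}{2} = \frac{5}{2} + \frac{9 + 74}{2} = \frac{5}{2} + \frac{1}{2} \cdot 83 = \frac{5}{2} + \frac{83}{2} = 44$)
$j{\left(a \right)} = 228$ ($j{\left(a \right)} = \left(44 + 740\right) - 556 = 784 - 556 = 228$)
$\frac{1}{j{\left(\left(R + 9\right) \left(-15\right) \right)}} = \frac{1}{228}$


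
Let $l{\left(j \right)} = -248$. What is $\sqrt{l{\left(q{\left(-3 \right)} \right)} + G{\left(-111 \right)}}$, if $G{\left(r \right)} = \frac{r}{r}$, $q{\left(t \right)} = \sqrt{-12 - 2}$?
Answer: $i \sqrt{247} \approx 15.716 i$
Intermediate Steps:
$q{\left(t \right)} = i \sqrt{14}$ ($q{\left(t \right)} = \sqrt{-14} = i \sqrt{14}$)
$G{\left(r \right)} = 1$
$\sqrt{l{\left(q{\left(-3 \right)} \right)} + G{\left(-111 \right)}} = \sqrt{-248 + 1} = \sqrt{-247} = i \sqrt{247}$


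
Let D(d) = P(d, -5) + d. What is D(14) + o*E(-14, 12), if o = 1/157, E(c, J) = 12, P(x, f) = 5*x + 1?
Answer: 13357/157 ≈ 85.076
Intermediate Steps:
P(x, f) = 1 + 5*x
D(d) = 1 + 6*d (D(d) = (1 + 5*d) + d = 1 + 6*d)
o = 1/157 ≈ 0.0063694
D(14) + o*E(-14, 12) = (1 + 6*14) + (1/157)*12 = (1 + 84) + 12/157 = 85 + 12/157 = 13357/157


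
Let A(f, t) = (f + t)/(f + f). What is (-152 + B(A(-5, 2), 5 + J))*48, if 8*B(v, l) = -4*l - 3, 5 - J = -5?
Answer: -7674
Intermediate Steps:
J = 10 (J = 5 - 1*(-5) = 5 + 5 = 10)
A(f, t) = (f + t)/(2*f) (A(f, t) = (f + t)/((2*f)) = (f + t)*(1/(2*f)) = (f + t)/(2*f))
B(v, l) = -3/8 - l/2 (B(v, l) = (-4*l - 3)/8 = (-3 - 4*l)/8 = -3/8 - l/2)
(-152 + B(A(-5, 2), 5 + J))*48 = (-152 + (-3/8 - (5 + 10)/2))*48 = (-152 + (-3/8 - 1/2*15))*48 = (-152 + (-3/8 - 15/2))*48 = (-152 - 63/8)*48 = -1279/8*48 = -7674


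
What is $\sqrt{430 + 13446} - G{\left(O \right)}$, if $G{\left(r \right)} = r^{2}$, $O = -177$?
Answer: $-31329 + 2 \sqrt{3469} \approx -31211.0$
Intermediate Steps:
$\sqrt{430 + 13446} - G{\left(O \right)} = \sqrt{430 + 13446} - \left(-177\right)^{2} = \sqrt{13876} - 31329 = 2 \sqrt{3469} - 31329 = -31329 + 2 \sqrt{3469}$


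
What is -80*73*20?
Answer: -116800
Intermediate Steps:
-80*73*20 = -5840*20 = -116800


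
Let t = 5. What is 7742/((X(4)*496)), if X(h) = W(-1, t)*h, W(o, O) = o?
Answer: -3871/992 ≈ -3.9022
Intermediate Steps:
X(h) = -h
7742/((X(4)*496)) = 7742/((-1*4*496)) = 7742/((-4*496)) = 7742/(-1984) = 7742*(-1/1984) = -3871/992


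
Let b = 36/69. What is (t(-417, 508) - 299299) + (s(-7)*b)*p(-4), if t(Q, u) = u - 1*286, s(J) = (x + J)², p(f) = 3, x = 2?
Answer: -6877871/23 ≈ -2.9904e+5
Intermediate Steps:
s(J) = (2 + J)²
b = 12/23 (b = 36*(1/69) = 12/23 ≈ 0.52174)
t(Q, u) = -286 + u (t(Q, u) = u - 286 = -286 + u)
(t(-417, 508) - 299299) + (s(-7)*b)*p(-4) = ((-286 + 508) - 299299) + ((2 - 7)²*(12/23))*3 = (222 - 299299) + ((-5)²*(12/23))*3 = -299077 + (25*(12/23))*3 = -299077 + (300/23)*3 = -299077 + 900/23 = -6877871/23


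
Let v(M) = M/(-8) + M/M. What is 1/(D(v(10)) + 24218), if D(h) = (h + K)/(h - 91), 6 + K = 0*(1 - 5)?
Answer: 73/1767919 ≈ 4.1291e-5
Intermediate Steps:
K = -6 (K = -6 + 0*(1 - 5) = -6 + 0*(-4) = -6 + 0 = -6)
v(M) = 1 - M/8 (v(M) = M*(-⅛) + 1 = -M/8 + 1 = 1 - M/8)
D(h) = (-6 + h)/(-91 + h) (D(h) = (h - 6)/(h - 91) = (-6 + h)/(-91 + h))
1/(D(v(10)) + 24218) = 1/((-6 + (1 - ⅛*10))/(-91 + (1 - ⅛*10)) + 24218) = 1/((-6 + (1 - 5/4))/(-91 + (1 - 5/4)) + 24218) = 1/((-6 - ¼)/(-91 - ¼) + 24218) = 1/(-25/4/(-365/4) + 24218) = 1/(-4/365*(-25/4) + 24218) = 1/(5/73 + 24218) = 1/(1767919/73) = 73/1767919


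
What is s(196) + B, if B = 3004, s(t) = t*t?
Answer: 41420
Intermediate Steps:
s(t) = t²
s(196) + B = 196² + 3004 = 38416 + 3004 = 41420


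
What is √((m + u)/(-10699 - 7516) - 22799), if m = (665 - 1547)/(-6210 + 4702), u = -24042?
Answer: I*√4300230139712774930/13734110 ≈ 150.99*I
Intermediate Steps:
m = 441/754 (m = -882/(-1508) = -882*(-1/1508) = 441/754 ≈ 0.58488)
√((m + u)/(-10699 - 7516) - 22799) = √((441/754 - 24042)/(-10699 - 7516) - 22799) = √(-18127227/754/(-18215) - 22799) = √(-18127227/754*(-1/18215) - 22799) = √(18127227/13734110 - 22799) = √(-313105846663/13734110) = I*√4300230139712774930/13734110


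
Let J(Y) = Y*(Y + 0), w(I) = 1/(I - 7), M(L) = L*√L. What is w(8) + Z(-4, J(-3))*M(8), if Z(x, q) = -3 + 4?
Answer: 1 + 16*√2 ≈ 23.627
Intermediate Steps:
M(L) = L^(3/2)
w(I) = 1/(-7 + I)
J(Y) = Y² (J(Y) = Y*Y = Y²)
Z(x, q) = 1
w(8) + Z(-4, J(-3))*M(8) = 1/(-7 + 8) + 1*8^(3/2) = 1/1 + 1*(16*√2) = 1 + 16*√2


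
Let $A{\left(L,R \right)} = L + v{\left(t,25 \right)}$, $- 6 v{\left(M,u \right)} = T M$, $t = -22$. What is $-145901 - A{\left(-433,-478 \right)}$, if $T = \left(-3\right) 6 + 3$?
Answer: $-145413$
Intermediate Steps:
$T = -15$ ($T = -18 + 3 = -15$)
$v{\left(M,u \right)} = \frac{5 M}{2}$ ($v{\left(M,u \right)} = - \frac{\left(-15\right) M}{6} = \frac{5 M}{2}$)
$A{\left(L,R \right)} = -55 + L$ ($A{\left(L,R \right)} = L + \frac{5}{2} \left(-22\right) = L - 55 = -55 + L$)
$-145901 - A{\left(-433,-478 \right)} = -145901 - \left(-55 - 433\right) = -145901 - -488 = -145901 + 488 = -145413$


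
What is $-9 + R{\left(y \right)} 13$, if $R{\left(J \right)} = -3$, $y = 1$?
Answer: $-48$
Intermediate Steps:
$-9 + R{\left(y \right)} 13 = -9 - 39 = -48$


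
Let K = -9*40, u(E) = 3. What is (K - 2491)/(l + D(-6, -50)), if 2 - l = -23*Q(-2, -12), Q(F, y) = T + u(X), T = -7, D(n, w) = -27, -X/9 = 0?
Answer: 2851/117 ≈ 24.368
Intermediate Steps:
X = 0 (X = -9*0 = 0)
K = -360
Q(F, y) = -4 (Q(F, y) = -7 + 3 = -4)
l = -90 (l = 2 - (-23)*(-4) = 2 - 1*92 = 2 - 92 = -90)
(K - 2491)/(l + D(-6, -50)) = (-360 - 2491)/(-90 - 27) = -2851/(-117) = -2851*(-1/117) = 2851/117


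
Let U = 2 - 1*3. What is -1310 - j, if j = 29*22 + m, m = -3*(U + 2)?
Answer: -1945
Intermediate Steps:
U = -1 (U = 2 - 3 = -1)
m = -3 (m = -3*(-1 + 2) = -3*1 = -3)
j = 635 (j = 29*22 - 3 = 638 - 3 = 635)
-1310 - j = -1310 - 1*635 = -1310 - 635 = -1945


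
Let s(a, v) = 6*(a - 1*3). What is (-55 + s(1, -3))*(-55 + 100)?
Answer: -3015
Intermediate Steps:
s(a, v) = -18 + 6*a (s(a, v) = 6*(a - 3) = 6*(-3 + a) = -18 + 6*a)
(-55 + s(1, -3))*(-55 + 100) = (-55 + (-18 + 6*1))*(-55 + 100) = (-55 + (-18 + 6))*45 = (-55 - 12)*45 = -67*45 = -3015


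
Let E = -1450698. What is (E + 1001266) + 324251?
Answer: -125181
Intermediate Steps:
(E + 1001266) + 324251 = (-1450698 + 1001266) + 324251 = -449432 + 324251 = -125181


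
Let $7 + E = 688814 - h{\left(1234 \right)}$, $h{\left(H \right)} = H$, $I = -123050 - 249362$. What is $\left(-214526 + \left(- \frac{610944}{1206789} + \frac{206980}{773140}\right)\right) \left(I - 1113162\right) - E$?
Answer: $\frac{4955779860331159927367}{15550280791} \approx 3.1869 \cdot 10^{11}$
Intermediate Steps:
$I = -372412$ ($I = -123050 - 249362 = -372412$)
$E = 687573$ ($E = -7 + \left(688814 - 1234\right) = -7 + 687580 = 687573$)
$\left(-214526 + \left(- \frac{610944}{1206789} + \frac{206980}{773140}\right)\right) \left(I - 1113162\right) - E = \left(-214526 + \left(- \frac{610944}{1206789} + \frac{206980}{773140}\right)\right) \left(-372412 - 1113162\right) - 687573 = \left(-214526 + \left(\left(-610944\right) \frac{1}{1206789} + 206980 \cdot \frac{1}{773140}\right)\right) \left(-1485574\right) - 687573 = \left(-214526 + \left(- \frac{203648}{402263} + \frac{10349}{38657}\right)\right) \left(-1485574\right) - 687573 = \left(-214526 - \frac{3709400949}{15550280791}\right) \left(-1485574\right) - 687573 = \left(- \frac{3335943246371015}{15550280791}\right) \left(-1485574\right) - 687573 = \frac{4955790552284374237610}{15550280791} - 687573 = \frac{4955779860331159927367}{15550280791}$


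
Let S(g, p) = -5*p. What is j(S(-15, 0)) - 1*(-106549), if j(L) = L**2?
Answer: 106549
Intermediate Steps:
S(g, p) = -5*p
j(S(-15, 0)) - 1*(-106549) = (-5*0)**2 - 1*(-106549) = 0**2 + 106549 = 0 + 106549 = 106549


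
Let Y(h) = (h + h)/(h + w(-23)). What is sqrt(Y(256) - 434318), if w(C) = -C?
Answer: I*sqrt(3756400510)/93 ≈ 659.03*I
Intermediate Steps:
Y(h) = 2*h/(23 + h) (Y(h) = (h + h)/(h - 1*(-23)) = (2*h)/(h + 23) = (2*h)/(23 + h) = 2*h/(23 + h))
sqrt(Y(256) - 434318) = sqrt(2*256/(23 + 256) - 434318) = sqrt(2*256/279 - 434318) = sqrt(2*256*(1/279) - 434318) = sqrt(512/279 - 434318) = sqrt(-121174210/279) = I*sqrt(3756400510)/93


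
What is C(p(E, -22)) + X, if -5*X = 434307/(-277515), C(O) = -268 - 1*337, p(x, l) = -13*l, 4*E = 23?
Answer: -279682856/462525 ≈ -604.69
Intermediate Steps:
E = 23/4 (E = (1/4)*23 = 23/4 ≈ 5.7500)
C(O) = -605 (C(O) = -268 - 337 = -605)
X = 144769/462525 (X = -434307/(5*(-277515)) = -434307*(-1)/(5*277515) = -1/5*(-144769/92505) = 144769/462525 ≈ 0.31300)
C(p(E, -22)) + X = -605 + 144769/462525 = -279682856/462525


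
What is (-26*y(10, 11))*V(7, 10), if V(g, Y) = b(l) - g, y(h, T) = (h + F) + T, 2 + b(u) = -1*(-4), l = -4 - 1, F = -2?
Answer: 2470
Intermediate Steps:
l = -5
b(u) = 2 (b(u) = -2 - 1*(-4) = -2 + 4 = 2)
y(h, T) = -2 + T + h (y(h, T) = (h - 2) + T = (-2 + h) + T = -2 + T + h)
V(g, Y) = 2 - g
(-26*y(10, 11))*V(7, 10) = (-26*(-2 + 11 + 10))*(2 - 1*7) = (-26*19)*(2 - 7) = -494*(-5) = 2470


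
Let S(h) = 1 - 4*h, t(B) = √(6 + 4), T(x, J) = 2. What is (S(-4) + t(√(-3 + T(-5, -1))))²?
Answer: (17 + √10)² ≈ 406.52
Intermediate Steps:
t(B) = √10
(S(-4) + t(√(-3 + T(-5, -1))))² = ((1 - 4*(-4)) + √10)² = ((1 + 16) + √10)² = (17 + √10)²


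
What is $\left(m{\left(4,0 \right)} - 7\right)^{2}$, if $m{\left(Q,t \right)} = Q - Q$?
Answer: $49$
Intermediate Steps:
$m{\left(Q,t \right)} = 0$
$\left(m{\left(4,0 \right)} - 7\right)^{2} = \left(0 - 7\right)^{2} = \left(-7\right)^{2} = 49$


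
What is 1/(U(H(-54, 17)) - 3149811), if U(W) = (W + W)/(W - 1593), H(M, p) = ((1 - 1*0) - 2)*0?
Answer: -1/3149811 ≈ -3.1748e-7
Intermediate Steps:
H(M, p) = 0 (H(M, p) = ((1 + 0) - 2)*0 = (1 - 2)*0 = -1*0 = 0)
U(W) = 2*W/(-1593 + W) (U(W) = (2*W)/(-1593 + W) = 2*W/(-1593 + W))
1/(U(H(-54, 17)) - 3149811) = 1/(2*0/(-1593 + 0) - 3149811) = 1/(2*0/(-1593) - 3149811) = 1/(2*0*(-1/1593) - 3149811) = 1/(0 - 3149811) = 1/(-3149811) = -1/3149811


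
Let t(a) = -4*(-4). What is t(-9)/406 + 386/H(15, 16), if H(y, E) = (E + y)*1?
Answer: 78606/6293 ≈ 12.491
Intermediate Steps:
t(a) = 16
H(y, E) = E + y
t(-9)/406 + 386/H(15, 16) = 16/406 + 386/(16 + 15) = 16*(1/406) + 386/31 = 8/203 + 386*(1/31) = 8/203 + 386/31 = 78606/6293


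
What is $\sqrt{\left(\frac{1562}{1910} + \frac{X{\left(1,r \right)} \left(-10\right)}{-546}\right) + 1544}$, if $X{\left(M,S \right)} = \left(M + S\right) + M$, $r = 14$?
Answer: $\frac{\sqrt{105024754984695}}{260715} \approx 39.308$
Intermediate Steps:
$X{\left(M,S \right)} = S + 2 M$
$\sqrt{\left(\frac{1562}{1910} + \frac{X{\left(1,r \right)} \left(-10\right)}{-546}\right) + 1544} = \sqrt{\left(\frac{1562}{1910} + \frac{\left(14 + 2 \cdot 1\right) \left(-10\right)}{-546}\right) + 1544} = \sqrt{\left(1562 \cdot \frac{1}{1910} + \left(14 + 2\right) \left(-10\right) \left(- \frac{1}{546}\right)\right) + 1544} = \sqrt{\left(\frac{781}{955} + 16 \left(-10\right) \left(- \frac{1}{546}\right)\right) + 1544} = \sqrt{\left(\frac{781}{955} - - \frac{80}{273}\right) + 1544} = \sqrt{\left(\frac{781}{955} + \frac{80}{273}\right) + 1544} = \sqrt{\frac{289613}{260715} + 1544} = \sqrt{\frac{402833573}{260715}} = \frac{\sqrt{105024754984695}}{260715}$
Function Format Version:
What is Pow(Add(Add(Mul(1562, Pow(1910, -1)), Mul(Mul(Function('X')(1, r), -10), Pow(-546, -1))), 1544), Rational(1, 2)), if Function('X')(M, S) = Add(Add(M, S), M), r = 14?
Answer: Mul(Rational(1, 260715), Pow(105024754984695, Rational(1, 2))) ≈ 39.308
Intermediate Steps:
Function('X')(M, S) = Add(S, Mul(2, M))
Pow(Add(Add(Mul(1562, Pow(1910, -1)), Mul(Mul(Function('X')(1, r), -10), Pow(-546, -1))), 1544), Rational(1, 2)) = Pow(Add(Add(Mul(1562, Pow(1910, -1)), Mul(Mul(Add(14, Mul(2, 1)), -10), Pow(-546, -1))), 1544), Rational(1, 2)) = Pow(Add(Add(Mul(1562, Rational(1, 1910)), Mul(Mul(Add(14, 2), -10), Rational(-1, 546))), 1544), Rational(1, 2)) = Pow(Add(Add(Rational(781, 955), Mul(Mul(16, -10), Rational(-1, 546))), 1544), Rational(1, 2)) = Pow(Add(Add(Rational(781, 955), Mul(-160, Rational(-1, 546))), 1544), Rational(1, 2)) = Pow(Add(Add(Rational(781, 955), Rational(80, 273)), 1544), Rational(1, 2)) = Pow(Add(Rational(289613, 260715), 1544), Rational(1, 2)) = Pow(Rational(402833573, 260715), Rational(1, 2)) = Mul(Rational(1, 260715), Pow(105024754984695, Rational(1, 2)))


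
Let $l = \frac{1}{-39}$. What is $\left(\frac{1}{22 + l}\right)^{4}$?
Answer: $\frac{2313441}{539415333601} \approx 4.2888 \cdot 10^{-6}$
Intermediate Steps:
$l = - \frac{1}{39} \approx -0.025641$
$\left(\frac{1}{22 + l}\right)^{4} = \left(\frac{1}{22 - \frac{1}{39}}\right)^{4} = \left(\frac{1}{\frac{857}{39}}\right)^{4} = \left(\frac{39}{857}\right)^{4} = \frac{2313441}{539415333601}$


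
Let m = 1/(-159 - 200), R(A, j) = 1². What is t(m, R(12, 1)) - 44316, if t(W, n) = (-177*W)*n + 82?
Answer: -15879829/359 ≈ -44234.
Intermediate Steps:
R(A, j) = 1
m = -1/359 (m = 1/(-359) = -1/359 ≈ -0.0027855)
t(W, n) = 82 - 177*W*n (t(W, n) = -177*W*n + 82 = 82 - 177*W*n)
t(m, R(12, 1)) - 44316 = (82 - 177*(-1/359)*1) - 44316 = (82 + 177/359) - 44316 = 29615/359 - 44316 = -15879829/359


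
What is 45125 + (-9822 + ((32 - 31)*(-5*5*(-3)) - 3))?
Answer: 35375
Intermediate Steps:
45125 + (-9822 + ((32 - 31)*(-5*5*(-3)) - 3)) = 45125 + (-9822 + (1*(-25*(-3)) - 3)) = 45125 + (-9822 + (1*75 - 3)) = 45125 + (-9822 + (75 - 3)) = 45125 + (-9822 + 72) = 45125 - 9750 = 35375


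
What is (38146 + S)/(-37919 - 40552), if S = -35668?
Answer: -826/26157 ≈ -0.031579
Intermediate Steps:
(38146 + S)/(-37919 - 40552) = (38146 - 35668)/(-37919 - 40552) = 2478/(-78471) = 2478*(-1/78471) = -826/26157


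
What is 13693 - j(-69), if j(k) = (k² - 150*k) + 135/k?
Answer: -32569/23 ≈ -1416.0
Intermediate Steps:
j(k) = k² - 150*k + 135/k
13693 - j(-69) = 13693 - (135 + (-69)²*(-150 - 69))/(-69) = 13693 - (-1)*(135 + 4761*(-219))/69 = 13693 - (-1)*(135 - 1042659)/69 = 13693 - (-1)*(-1042524)/69 = 13693 - 1*347508/23 = 13693 - 347508/23 = -32569/23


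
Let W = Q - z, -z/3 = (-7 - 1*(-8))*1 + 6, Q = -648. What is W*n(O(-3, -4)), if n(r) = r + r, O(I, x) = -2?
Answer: 2508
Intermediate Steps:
n(r) = 2*r
z = -21 (z = -3*((-7 - 1*(-8))*1 + 6) = -3*((-7 + 8)*1 + 6) = -3*(1*1 + 6) = -3*(1 + 6) = -3*7 = -21)
W = -627 (W = -648 - 1*(-21) = -648 + 21 = -627)
W*n(O(-3, -4)) = -1254*(-2) = -627*(-4) = 2508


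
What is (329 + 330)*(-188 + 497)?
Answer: 203631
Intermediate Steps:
(329 + 330)*(-188 + 497) = 659*309 = 203631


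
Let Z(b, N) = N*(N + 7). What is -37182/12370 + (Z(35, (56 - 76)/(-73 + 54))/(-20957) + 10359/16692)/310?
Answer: -48487380487421859/16141906600317160 ≈ -3.0038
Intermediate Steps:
Z(b, N) = N*(7 + N)
-37182/12370 + (Z(35, (56 - 76)/(-73 + 54))/(-20957) + 10359/16692)/310 = -37182/12370 + ((((56 - 76)/(-73 + 54))*(7 + (56 - 76)/(-73 + 54)))/(-20957) + 10359/16692)/310 = -37182*1/12370 + (((-20/(-19))*(7 - 20/(-19)))*(-1/20957) + 10359*(1/16692))*(1/310) = -18591/6185 + (((-20*(-1/19))*(7 - 20*(-1/19)))*(-1/20957) + 3453/5564)*(1/310) = -18591/6185 + ((20*(7 + 20/19)/19)*(-1/20957) + 3453/5564)*(1/310) = -18591/6185 + (((20/19)*(153/19))*(-1/20957) + 3453/5564)*(1/310) = -18591/6185 + ((3060/361)*(-1/20957) + 3453/5564)*(1/310) = -18591/6185 + (-3060/7565477 + 3453/5564)*(1/310) = -18591/6185 + (26106566241/42094314028)*(1/310) = -18591/6185 + 26106566241/13049237348680 = -48487380487421859/16141906600317160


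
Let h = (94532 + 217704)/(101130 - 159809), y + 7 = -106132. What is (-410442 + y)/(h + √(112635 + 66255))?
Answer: -4732320083710882/307930518132397 - 1778704634904821*√178890/615861036264794 ≈ -1236.9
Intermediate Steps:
y = -106139 (y = -7 - 106132 = -106139)
h = -312236/58679 (h = 312236/(-58679) = 312236*(-1/58679) = -312236/58679 ≈ -5.3211)
(-410442 + y)/(h + √(112635 + 66255)) = (-410442 - 106139)/(-312236/58679 + √(112635 + 66255)) = -516581/(-312236/58679 + √178890)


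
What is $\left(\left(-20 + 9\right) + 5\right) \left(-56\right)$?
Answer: $336$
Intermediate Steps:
$\left(\left(-20 + 9\right) + 5\right) \left(-56\right) = \left(-11 + 5\right) \left(-56\right) = \left(-6\right) \left(-56\right) = 336$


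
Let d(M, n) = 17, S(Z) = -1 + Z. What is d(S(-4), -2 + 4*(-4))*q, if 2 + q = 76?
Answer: 1258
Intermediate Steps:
q = 74 (q = -2 + 76 = 74)
d(S(-4), -2 + 4*(-4))*q = 17*74 = 1258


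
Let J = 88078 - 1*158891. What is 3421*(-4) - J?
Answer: 57129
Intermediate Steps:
J = -70813 (J = 88078 - 158891 = -70813)
3421*(-4) - J = 3421*(-4) - 1*(-70813) = -13684 + 70813 = 57129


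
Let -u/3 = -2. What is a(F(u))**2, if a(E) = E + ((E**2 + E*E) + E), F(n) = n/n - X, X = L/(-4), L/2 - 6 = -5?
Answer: 225/4 ≈ 56.250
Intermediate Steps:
L = 2 (L = 12 + 2*(-5) = 12 - 10 = 2)
X = -1/2 (X = 2/(-4) = 2*(-1/4) = -1/2 ≈ -0.50000)
u = 6 (u = -3*(-2) = 6)
F(n) = 3/2 (F(n) = n/n - 1*(-1/2) = 1 + 1/2 = 3/2)
a(E) = 2*E + 2*E**2 (a(E) = E + ((E**2 + E**2) + E) = E + (2*E**2 + E) = E + (E + 2*E**2) = 2*E + 2*E**2)
a(F(u))**2 = (2*(3/2)*(1 + 3/2))**2 = (2*(3/2)*(5/2))**2 = (15/2)**2 = 225/4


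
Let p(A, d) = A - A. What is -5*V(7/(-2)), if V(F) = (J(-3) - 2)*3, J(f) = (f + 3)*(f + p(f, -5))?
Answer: 30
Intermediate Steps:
p(A, d) = 0
J(f) = f*(3 + f) (J(f) = (f + 3)*(f + 0) = (3 + f)*f = f*(3 + f))
V(F) = -6 (V(F) = (-3*(3 - 3) - 2)*3 = (-3*0 - 2)*3 = (0 - 2)*3 = -2*3 = -6)
-5*V(7/(-2)) = -5*(-6) = 30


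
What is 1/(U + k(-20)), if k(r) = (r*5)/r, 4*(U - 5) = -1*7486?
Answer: -2/3723 ≈ -0.00053720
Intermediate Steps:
U = -3733/2 (U = 5 + (-1*7486)/4 = 5 + (¼)*(-7486) = 5 - 3743/2 = -3733/2 ≈ -1866.5)
k(r) = 5 (k(r) = (5*r)/r = 5)
1/(U + k(-20)) = 1/(-3733/2 + 5) = 1/(-3723/2) = -2/3723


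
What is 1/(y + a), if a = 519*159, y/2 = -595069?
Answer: -1/1107617 ≈ -9.0284e-7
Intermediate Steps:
y = -1190138 (y = 2*(-595069) = -1190138)
a = 82521
1/(y + a) = 1/(-1190138 + 82521) = 1/(-1107617) = -1/1107617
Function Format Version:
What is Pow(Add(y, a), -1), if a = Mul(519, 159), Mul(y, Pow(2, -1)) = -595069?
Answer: Rational(-1, 1107617) ≈ -9.0284e-7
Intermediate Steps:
y = -1190138 (y = Mul(2, -595069) = -1190138)
a = 82521
Pow(Add(y, a), -1) = Pow(Add(-1190138, 82521), -1) = Pow(-1107617, -1) = Rational(-1, 1107617)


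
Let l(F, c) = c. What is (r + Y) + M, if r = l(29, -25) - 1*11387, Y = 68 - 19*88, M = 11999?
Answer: -1017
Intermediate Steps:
Y = -1604 (Y = 68 - 1672 = -1604)
r = -11412 (r = -25 - 1*11387 = -25 - 11387 = -11412)
(r + Y) + M = (-11412 - 1604) + 11999 = -13016 + 11999 = -1017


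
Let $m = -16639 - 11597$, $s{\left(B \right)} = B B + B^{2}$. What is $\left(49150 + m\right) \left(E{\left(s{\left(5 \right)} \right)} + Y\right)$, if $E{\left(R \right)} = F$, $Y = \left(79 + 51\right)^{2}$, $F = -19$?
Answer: $353049234$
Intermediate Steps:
$s{\left(B \right)} = 2 B^{2}$ ($s{\left(B \right)} = B^{2} + B^{2} = 2 B^{2}$)
$Y = 16900$ ($Y = 130^{2} = 16900$)
$m = -28236$ ($m = -16639 - 11597 = -28236$)
$E{\left(R \right)} = -19$
$\left(49150 + m\right) \left(E{\left(s{\left(5 \right)} \right)} + Y\right) = \left(49150 - 28236\right) \left(-19 + 16900\right) = 20914 \cdot 16881 = 353049234$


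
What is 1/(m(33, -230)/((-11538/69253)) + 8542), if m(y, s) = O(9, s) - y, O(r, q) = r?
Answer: 1923/16703278 ≈ 0.00011513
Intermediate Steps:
m(y, s) = 9 - y
1/(m(33, -230)/((-11538/69253)) + 8542) = 1/((9 - 1*33)/((-11538/69253)) + 8542) = 1/((9 - 33)/((-11538*1/69253)) + 8542) = 1/(-24/(-11538/69253) + 8542) = 1/(-24*(-69253/11538) + 8542) = 1/(277012/1923 + 8542) = 1/(16703278/1923) = 1923/16703278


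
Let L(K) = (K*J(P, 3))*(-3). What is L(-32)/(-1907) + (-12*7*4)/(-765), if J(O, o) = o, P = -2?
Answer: 140144/486285 ≈ 0.28819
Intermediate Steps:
L(K) = -9*K (L(K) = (K*3)*(-3) = (3*K)*(-3) = -9*K)
L(-32)/(-1907) + (-12*7*4)/(-765) = -9*(-32)/(-1907) + (-12*7*4)/(-765) = 288*(-1/1907) - 84*4*(-1/765) = -288/1907 - 336*(-1/765) = -288/1907 + 112/255 = 140144/486285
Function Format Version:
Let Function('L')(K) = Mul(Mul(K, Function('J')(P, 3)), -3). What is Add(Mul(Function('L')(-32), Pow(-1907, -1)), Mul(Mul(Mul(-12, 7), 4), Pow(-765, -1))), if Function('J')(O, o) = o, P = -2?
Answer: Rational(140144, 486285) ≈ 0.28819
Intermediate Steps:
Function('L')(K) = Mul(-9, K) (Function('L')(K) = Mul(Mul(K, 3), -3) = Mul(Mul(3, K), -3) = Mul(-9, K))
Add(Mul(Function('L')(-32), Pow(-1907, -1)), Mul(Mul(Mul(-12, 7), 4), Pow(-765, -1))) = Add(Mul(Mul(-9, -32), Pow(-1907, -1)), Mul(Mul(Mul(-12, 7), 4), Pow(-765, -1))) = Add(Mul(288, Rational(-1, 1907)), Mul(Mul(-84, 4), Rational(-1, 765))) = Add(Rational(-288, 1907), Mul(-336, Rational(-1, 765))) = Add(Rational(-288, 1907), Rational(112, 255)) = Rational(140144, 486285)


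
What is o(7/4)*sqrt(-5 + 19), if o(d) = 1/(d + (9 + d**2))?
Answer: 16*sqrt(14)/221 ≈ 0.27089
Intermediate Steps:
o(d) = 1/(9 + d + d**2)
o(7/4)*sqrt(-5 + 19) = sqrt(-5 + 19)/(9 + 7/4 + (7/4)**2) = sqrt(14)/(9 + 7*(1/4) + (7*(1/4))**2) = sqrt(14)/(9 + 7/4 + (7/4)**2) = sqrt(14)/(9 + 7/4 + 49/16) = sqrt(14)/(221/16) = 16*sqrt(14)/221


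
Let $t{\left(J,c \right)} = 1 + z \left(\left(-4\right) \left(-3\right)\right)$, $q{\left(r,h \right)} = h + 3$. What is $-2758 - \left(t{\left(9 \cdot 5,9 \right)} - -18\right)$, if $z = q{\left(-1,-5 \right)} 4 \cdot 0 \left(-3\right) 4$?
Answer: $-2777$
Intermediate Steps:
$q{\left(r,h \right)} = 3 + h$
$z = 0$ ($z = \left(3 - 5\right) 4 \cdot 0 \left(-3\right) 4 = \left(-2\right) 4 \cdot 0 \cdot 4 = \left(-8\right) 0 = 0$)
$t{\left(J,c \right)} = 1$ ($t{\left(J,c \right)} = 1 + 0 \left(\left(-4\right) \left(-3\right)\right) = 1 + 0 \cdot 12 = 1 + 0 = 1$)
$-2758 - \left(t{\left(9 \cdot 5,9 \right)} - -18\right) = -2758 - \left(1 - -18\right) = -2758 - \left(1 + 18\right) = -2758 - 19 = -2777$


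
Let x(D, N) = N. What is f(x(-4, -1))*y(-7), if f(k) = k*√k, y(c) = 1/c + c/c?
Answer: -6*I/7 ≈ -0.85714*I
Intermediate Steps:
y(c) = 1 + 1/c (y(c) = 1/c + 1 = 1 + 1/c)
f(k) = k^(3/2)
f(x(-4, -1))*y(-7) = (-1)^(3/2)*((1 - 7)/(-7)) = (-I)*(-⅐*(-6)) = -I*(6/7) = -6*I/7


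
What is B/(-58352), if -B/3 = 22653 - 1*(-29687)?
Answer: 39255/14588 ≈ 2.6909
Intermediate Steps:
B = -157020 (B = -3*(22653 - 1*(-29687)) = -3*(22653 + 29687) = -3*52340 = -157020)
B/(-58352) = -157020/(-58352) = -157020*(-1/58352) = 39255/14588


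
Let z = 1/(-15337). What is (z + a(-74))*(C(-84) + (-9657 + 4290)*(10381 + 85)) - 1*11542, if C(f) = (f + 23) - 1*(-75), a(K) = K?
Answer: 63750490628858/15337 ≈ 4.1566e+9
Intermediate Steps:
C(f) = 98 + f (C(f) = (23 + f) + 75 = 98 + f)
z = -1/15337 ≈ -6.5202e-5
(z + a(-74))*(C(-84) + (-9657 + 4290)*(10381 + 85)) - 1*11542 = (-1/15337 - 74)*((98 - 84) + (-9657 + 4290)*(10381 + 85)) - 1*11542 = -1134939*(14 - 5367*10466)/15337 - 11542 = -1134939*(14 - 56171022)/15337 - 11542 = -1134939/15337*(-56171008) - 11542 = 63750667648512/15337 - 11542 = 63750490628858/15337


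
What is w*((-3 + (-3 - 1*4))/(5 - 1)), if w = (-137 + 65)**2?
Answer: -12960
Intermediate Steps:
w = 5184 (w = (-72)**2 = 5184)
w*((-3 + (-3 - 1*4))/(5 - 1)) = 5184*((-3 + (-3 - 1*4))/(5 - 1)) = 5184*((-3 + (-3 - 4))/4) = 5184*((-3 - 7)*(1/4)) = 5184*(-10*1/4) = 5184*(-5/2) = -12960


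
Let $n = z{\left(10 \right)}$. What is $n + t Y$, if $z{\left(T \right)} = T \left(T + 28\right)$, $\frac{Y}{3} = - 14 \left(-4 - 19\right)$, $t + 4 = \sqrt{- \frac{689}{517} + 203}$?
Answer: $-3484 + \frac{966 \sqrt{53903454}}{517} \approx 10234.0$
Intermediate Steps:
$t = -4 + \frac{\sqrt{53903454}}{517}$ ($t = -4 + \sqrt{- \frac{689}{517} + 203} = -4 + \sqrt{\frac{104262}{517}} = -4 + \frac{\sqrt{53903454}}{517} \approx 10.201$)
$Y = 966$ ($Y = 3 \left(- 14 \left(-4 - 19\right)\right) = 3 \left(\left(-14\right) \left(-23\right)\right) = 3 \cdot 322 = 966$)
$z{\left(T \right)} = T \left(28 + T\right)$
$n = 380$ ($n = 10 \left(28 + 10\right) = 10 \cdot 38 = 380$)
$n + t Y = 380 + \left(-4 + \frac{\sqrt{53903454}}{517}\right) 966 = 380 - \left(3864 - \frac{966 \sqrt{53903454}}{517}\right) = -3484 + \frac{966 \sqrt{53903454}}{517}$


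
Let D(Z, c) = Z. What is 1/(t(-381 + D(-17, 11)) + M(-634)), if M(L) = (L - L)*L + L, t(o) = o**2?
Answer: 1/157770 ≈ 6.3383e-6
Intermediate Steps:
M(L) = L (M(L) = 0*L + L = 0 + L = L)
1/(t(-381 + D(-17, 11)) + M(-634)) = 1/((-381 - 17)**2 - 634) = 1/((-398)**2 - 634) = 1/(158404 - 634) = 1/157770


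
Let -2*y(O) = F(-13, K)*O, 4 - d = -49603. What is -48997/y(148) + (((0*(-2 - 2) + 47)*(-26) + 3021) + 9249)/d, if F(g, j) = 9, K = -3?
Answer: 2437952147/33038262 ≈ 73.792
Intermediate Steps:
d = 49607 (d = 4 - 1*(-49603) = 4 + 49603 = 49607)
y(O) = -9*O/2
-48997/y(148) + (((0*(-2 - 2) + 47)*(-26) + 3021) + 9249)/d = -48997/((-9/2*148)) + (((0*(-2 - 2) + 47)*(-26) + 3021) + 9249)/49607 = -48997/(-666) + (((0*(-4) + 47)*(-26) + 3021) + 9249)*(1/49607) = -48997*(-1/666) + (((0 + 47)*(-26) + 3021) + 9249)*(1/49607) = 48997/666 + ((47*(-26) + 3021) + 9249)*(1/49607) = 48997/666 + ((-1222 + 3021) + 9249)*(1/49607) = 48997/666 + (1799 + 9249)*(1/49607) = 48997/666 + 11048*(1/49607) = 48997/666 + 11048/49607 = 2437952147/33038262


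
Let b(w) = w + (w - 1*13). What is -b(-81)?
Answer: 175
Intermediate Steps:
b(w) = -13 + 2*w (b(w) = w + (w - 13) = w + (-13 + w) = -13 + 2*w)
-b(-81) = -(-13 + 2*(-81)) = -(-13 - 162) = -1*(-175) = 175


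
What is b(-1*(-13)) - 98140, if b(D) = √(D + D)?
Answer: -98140 + √26 ≈ -98135.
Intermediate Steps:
b(D) = √2*√D (b(D) = √(2*D) = √2*√D)
b(-1*(-13)) - 98140 = √2*√(-1*(-13)) - 98140 = √2*√13 - 98140 = √26 - 98140 = -98140 + √26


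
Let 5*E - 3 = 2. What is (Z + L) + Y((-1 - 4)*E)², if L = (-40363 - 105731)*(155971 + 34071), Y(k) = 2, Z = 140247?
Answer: -27763855697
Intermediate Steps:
E = 1 (E = ⅗ + (⅕)*2 = ⅗ + ⅖ = 1)
L = -27763995948 (L = -146094*190042 = -27763995948)
(Z + L) + Y((-1 - 4)*E)² = (140247 - 27763995948) + 2² = -27763855701 + 4 = -27763855697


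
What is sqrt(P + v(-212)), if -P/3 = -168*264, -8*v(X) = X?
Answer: sqrt(532330)/2 ≈ 364.80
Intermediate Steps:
v(X) = -X/8
P = 133056 (P = -(-504)*264 = -3*(-44352) = 133056)
sqrt(P + v(-212)) = sqrt(133056 - 1/8*(-212)) = sqrt(133056 + 53/2) = sqrt(266165/2) = sqrt(532330)/2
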